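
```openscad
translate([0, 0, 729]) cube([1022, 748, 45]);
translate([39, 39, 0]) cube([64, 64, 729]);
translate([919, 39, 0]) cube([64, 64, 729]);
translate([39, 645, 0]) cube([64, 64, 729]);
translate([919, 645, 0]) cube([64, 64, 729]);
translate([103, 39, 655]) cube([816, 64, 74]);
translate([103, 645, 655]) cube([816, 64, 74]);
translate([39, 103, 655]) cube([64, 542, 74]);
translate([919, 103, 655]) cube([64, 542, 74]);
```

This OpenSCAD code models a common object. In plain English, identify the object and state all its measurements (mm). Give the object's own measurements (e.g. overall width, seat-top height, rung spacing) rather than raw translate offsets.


A table: top 1022 mm (x) × 748 mm (y), 45 mm thick, upper face at z = 774 mm, on four 64×64 mm square legs, each inset 39 mm from the nearest pair of top edges from z = 0 to the bottom of the top. Four apron rails, 64 mm thick and 74 mm tall, run between adjacent legs with their top edges flush with the underside of the top and their outer faces flush with the legs' outer faces.


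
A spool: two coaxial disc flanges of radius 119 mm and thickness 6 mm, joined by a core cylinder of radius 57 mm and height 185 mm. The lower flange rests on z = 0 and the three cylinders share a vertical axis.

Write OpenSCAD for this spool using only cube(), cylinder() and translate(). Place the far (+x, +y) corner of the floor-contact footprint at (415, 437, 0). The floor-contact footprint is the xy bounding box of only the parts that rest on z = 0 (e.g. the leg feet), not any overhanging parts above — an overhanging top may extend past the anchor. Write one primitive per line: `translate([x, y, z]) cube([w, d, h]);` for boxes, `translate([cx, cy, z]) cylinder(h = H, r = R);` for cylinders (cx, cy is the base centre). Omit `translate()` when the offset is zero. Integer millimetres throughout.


translate([296, 318, 0]) cylinder(h = 6, r = 119);
translate([296, 318, 6]) cylinder(h = 185, r = 57);
translate([296, 318, 191]) cylinder(h = 6, r = 119);


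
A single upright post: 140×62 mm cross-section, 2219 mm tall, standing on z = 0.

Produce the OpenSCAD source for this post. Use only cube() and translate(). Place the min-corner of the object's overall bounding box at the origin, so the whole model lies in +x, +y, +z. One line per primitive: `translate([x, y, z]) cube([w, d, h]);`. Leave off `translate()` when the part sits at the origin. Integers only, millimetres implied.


cube([140, 62, 2219]);


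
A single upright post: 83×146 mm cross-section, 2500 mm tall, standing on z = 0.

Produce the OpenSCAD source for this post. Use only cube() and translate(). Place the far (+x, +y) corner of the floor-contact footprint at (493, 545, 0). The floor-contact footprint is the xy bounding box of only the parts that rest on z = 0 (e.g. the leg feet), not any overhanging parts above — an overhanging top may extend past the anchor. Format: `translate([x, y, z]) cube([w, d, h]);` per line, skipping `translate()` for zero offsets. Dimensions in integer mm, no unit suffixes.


translate([410, 399, 0]) cube([83, 146, 2500]);


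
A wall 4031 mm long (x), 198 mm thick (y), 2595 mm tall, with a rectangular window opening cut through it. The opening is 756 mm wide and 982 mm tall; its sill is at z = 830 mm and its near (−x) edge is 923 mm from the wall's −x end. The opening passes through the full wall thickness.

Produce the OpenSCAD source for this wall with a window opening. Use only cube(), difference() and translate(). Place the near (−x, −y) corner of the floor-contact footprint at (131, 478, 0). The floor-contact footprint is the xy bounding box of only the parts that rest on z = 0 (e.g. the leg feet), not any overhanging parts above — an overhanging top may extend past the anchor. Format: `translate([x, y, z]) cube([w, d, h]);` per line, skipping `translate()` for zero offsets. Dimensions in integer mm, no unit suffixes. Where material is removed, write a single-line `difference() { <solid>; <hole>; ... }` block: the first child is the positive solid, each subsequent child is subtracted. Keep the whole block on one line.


difference() { translate([131, 478, 0]) cube([4031, 198, 2595]); translate([1054, 478, 830]) cube([756, 198, 982]); }


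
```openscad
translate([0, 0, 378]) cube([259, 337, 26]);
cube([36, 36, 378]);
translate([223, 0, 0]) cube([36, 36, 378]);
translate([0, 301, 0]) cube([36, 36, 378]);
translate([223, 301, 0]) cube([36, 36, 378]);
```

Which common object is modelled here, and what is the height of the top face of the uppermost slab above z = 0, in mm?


A stool. The seat height is 404 mm.

A 259×337×26 slab at z = 378 on four corner posts — a stool. The seat top is 378 + 26 = 404 mm.


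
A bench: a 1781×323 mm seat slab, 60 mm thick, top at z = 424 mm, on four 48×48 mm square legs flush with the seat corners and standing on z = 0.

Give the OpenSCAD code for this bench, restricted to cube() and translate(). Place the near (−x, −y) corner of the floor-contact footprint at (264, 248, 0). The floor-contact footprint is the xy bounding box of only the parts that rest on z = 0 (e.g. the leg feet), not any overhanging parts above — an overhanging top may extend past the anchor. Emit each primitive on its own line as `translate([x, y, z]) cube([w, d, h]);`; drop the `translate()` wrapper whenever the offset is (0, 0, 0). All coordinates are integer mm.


translate([264, 248, 364]) cube([1781, 323, 60]);
translate([264, 248, 0]) cube([48, 48, 364]);
translate([264, 523, 0]) cube([48, 48, 364]);
translate([1997, 248, 0]) cube([48, 48, 364]);
translate([1997, 523, 0]) cube([48, 48, 364]);


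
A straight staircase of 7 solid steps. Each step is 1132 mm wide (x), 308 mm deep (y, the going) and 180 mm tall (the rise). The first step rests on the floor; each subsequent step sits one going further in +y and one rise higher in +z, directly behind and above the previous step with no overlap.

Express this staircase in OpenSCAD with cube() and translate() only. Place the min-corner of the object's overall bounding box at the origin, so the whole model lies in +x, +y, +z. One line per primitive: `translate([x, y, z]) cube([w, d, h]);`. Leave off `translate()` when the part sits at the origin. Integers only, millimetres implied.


cube([1132, 308, 180]);
translate([0, 308, 180]) cube([1132, 308, 180]);
translate([0, 616, 360]) cube([1132, 308, 180]);
translate([0, 924, 540]) cube([1132, 308, 180]);
translate([0, 1232, 720]) cube([1132, 308, 180]);
translate([0, 1540, 900]) cube([1132, 308, 180]);
translate([0, 1848, 1080]) cube([1132, 308, 180]);


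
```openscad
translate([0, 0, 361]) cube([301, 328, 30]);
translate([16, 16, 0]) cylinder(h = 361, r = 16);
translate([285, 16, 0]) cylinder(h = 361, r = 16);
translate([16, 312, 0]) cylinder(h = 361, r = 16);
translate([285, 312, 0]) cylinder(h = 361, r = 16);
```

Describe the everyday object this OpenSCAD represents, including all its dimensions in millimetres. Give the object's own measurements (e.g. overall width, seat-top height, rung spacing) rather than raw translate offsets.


A four-legged stool. The seat is a 301×328×30 mm slab whose top surface is at z = 391 mm; four round legs, each 32 mm in diameter, run from the floor (z = 0) to the underside of the seat, each leg's axis is inset half a diameter from the nearest pair of seat edges (so the leg's bounding box is flush with the corner).


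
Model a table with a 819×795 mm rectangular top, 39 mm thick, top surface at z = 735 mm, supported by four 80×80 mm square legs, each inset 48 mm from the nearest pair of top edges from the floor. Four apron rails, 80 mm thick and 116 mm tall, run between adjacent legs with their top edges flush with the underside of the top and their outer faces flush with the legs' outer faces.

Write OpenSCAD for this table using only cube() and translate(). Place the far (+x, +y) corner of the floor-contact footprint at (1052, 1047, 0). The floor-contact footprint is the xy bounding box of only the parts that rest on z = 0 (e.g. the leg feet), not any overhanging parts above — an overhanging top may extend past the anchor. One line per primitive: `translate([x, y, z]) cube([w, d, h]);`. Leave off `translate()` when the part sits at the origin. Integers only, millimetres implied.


translate([281, 300, 696]) cube([819, 795, 39]);
translate([329, 348, 0]) cube([80, 80, 696]);
translate([972, 348, 0]) cube([80, 80, 696]);
translate([329, 967, 0]) cube([80, 80, 696]);
translate([972, 967, 0]) cube([80, 80, 696]);
translate([409, 348, 580]) cube([563, 80, 116]);
translate([409, 967, 580]) cube([563, 80, 116]);
translate([329, 428, 580]) cube([80, 539, 116]);
translate([972, 428, 580]) cube([80, 539, 116]);


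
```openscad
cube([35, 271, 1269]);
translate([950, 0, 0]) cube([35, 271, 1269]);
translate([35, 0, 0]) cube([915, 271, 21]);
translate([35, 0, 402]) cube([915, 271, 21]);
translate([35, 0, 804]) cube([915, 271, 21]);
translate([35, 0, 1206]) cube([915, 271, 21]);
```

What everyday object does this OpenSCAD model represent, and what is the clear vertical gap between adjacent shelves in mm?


A bookshelf. The clear shelf gap is 381 mm.

Two tall side panels with 4 horizontal boards between them — a bookshelf. The first two shelf undersides are at z = 0 and z = 402; with shelf thickness 21, the clear gap is 402 − 0 − 21 = 381 mm.


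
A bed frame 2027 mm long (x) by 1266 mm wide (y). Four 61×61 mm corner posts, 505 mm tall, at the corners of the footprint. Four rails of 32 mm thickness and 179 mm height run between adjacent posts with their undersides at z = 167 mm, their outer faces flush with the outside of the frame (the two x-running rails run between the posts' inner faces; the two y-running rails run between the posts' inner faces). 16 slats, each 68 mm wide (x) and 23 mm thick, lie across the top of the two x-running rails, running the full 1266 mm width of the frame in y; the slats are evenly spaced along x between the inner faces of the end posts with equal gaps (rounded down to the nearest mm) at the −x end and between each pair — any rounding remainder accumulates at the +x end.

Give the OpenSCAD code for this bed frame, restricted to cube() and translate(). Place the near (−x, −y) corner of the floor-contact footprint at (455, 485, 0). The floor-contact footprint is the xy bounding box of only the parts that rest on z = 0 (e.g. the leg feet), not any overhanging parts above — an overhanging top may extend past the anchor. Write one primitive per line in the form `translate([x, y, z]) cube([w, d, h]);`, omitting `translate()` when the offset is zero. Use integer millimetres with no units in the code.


// slat z = rail_z + rail_h = 167 + 179 = 346
// slat gap = ⌊(1905 − 16·68) / 17⌋ = 48
translate([455, 485, 0]) cube([61, 61, 505]);
translate([455, 1690, 0]) cube([61, 61, 505]);
translate([2421, 485, 0]) cube([61, 61, 505]);
translate([2421, 1690, 0]) cube([61, 61, 505]);
translate([516, 485, 167]) cube([1905, 32, 179]);
translate([516, 1719, 167]) cube([1905, 32, 179]);
translate([455, 546, 167]) cube([32, 1144, 179]);
translate([2450, 546, 167]) cube([32, 1144, 179]);
translate([564, 485, 346]) cube([68, 1266, 23]);
translate([680, 485, 346]) cube([68, 1266, 23]);
translate([796, 485, 346]) cube([68, 1266, 23]);
translate([912, 485, 346]) cube([68, 1266, 23]);
translate([1028, 485, 346]) cube([68, 1266, 23]);
translate([1144, 485, 346]) cube([68, 1266, 23]);
translate([1260, 485, 346]) cube([68, 1266, 23]);
translate([1376, 485, 346]) cube([68, 1266, 23]);
translate([1492, 485, 346]) cube([68, 1266, 23]);
translate([1608, 485, 346]) cube([68, 1266, 23]);
translate([1724, 485, 346]) cube([68, 1266, 23]);
translate([1840, 485, 346]) cube([68, 1266, 23]);
translate([1956, 485, 346]) cube([68, 1266, 23]);
translate([2072, 485, 346]) cube([68, 1266, 23]);
translate([2188, 485, 346]) cube([68, 1266, 23]);
translate([2304, 485, 346]) cube([68, 1266, 23]);


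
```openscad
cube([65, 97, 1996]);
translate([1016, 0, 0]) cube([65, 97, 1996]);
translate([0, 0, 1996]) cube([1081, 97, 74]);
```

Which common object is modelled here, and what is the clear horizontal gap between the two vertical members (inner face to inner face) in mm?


A door frame. The clear opening width is 951 mm.

Two 1996 mm tall posts with a header on top — a door frame. The left jamb is 65 mm wide at x = 0; the right jamb starts at x = 1016. The clear opening is 1016 − 65 = 951 mm.


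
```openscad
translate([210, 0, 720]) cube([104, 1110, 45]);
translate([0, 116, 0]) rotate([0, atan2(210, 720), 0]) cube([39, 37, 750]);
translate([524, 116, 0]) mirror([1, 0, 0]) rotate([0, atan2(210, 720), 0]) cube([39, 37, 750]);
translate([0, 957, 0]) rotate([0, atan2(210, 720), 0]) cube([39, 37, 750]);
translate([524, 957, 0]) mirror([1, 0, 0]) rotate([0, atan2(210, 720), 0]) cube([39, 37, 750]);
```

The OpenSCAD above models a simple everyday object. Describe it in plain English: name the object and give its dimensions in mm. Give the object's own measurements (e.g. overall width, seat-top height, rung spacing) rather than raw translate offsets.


A sawhorse. A 104×1110×45 mm beam (x, y, z) sits on two A-frame leg pairs. Each pair is two raked legs of 39×37 mm section (37 mm along y) splaying symmetrically in x. Each leg rises 720 mm vertically over 210 mm of horizontal reach and is 750 mm long along its own axis. Every leg's outer bottom edge rests on the floor and its outer top edge meets a bottom edge of the beam — the left legs (tilting toward +x) meet the beam's −x bottom edge, the right legs (their mirror images, tilting toward −x) meet its +x bottom edge — so the leg tops tuck under the beam, the beam's underside is 720 mm above the floor, and the feet are 524 mm apart outside-to-outside with the beam centred between them. The two leg pairs are set in 116 mm from either end of the beam.


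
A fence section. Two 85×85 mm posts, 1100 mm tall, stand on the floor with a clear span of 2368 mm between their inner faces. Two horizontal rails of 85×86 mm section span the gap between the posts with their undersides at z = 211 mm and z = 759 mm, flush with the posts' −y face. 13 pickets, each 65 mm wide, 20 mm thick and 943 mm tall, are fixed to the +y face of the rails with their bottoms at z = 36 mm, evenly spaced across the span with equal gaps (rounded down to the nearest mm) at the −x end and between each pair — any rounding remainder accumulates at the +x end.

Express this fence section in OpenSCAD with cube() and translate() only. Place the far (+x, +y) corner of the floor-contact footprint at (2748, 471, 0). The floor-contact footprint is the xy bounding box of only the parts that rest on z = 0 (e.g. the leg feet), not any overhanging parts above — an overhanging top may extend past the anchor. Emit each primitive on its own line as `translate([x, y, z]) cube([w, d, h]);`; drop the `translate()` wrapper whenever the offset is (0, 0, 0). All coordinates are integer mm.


translate([210, 386, 0]) cube([85, 85, 1100]);
translate([2663, 386, 0]) cube([85, 85, 1100]);
translate([295, 386, 211]) cube([2368, 85, 86]);
translate([295, 386, 759]) cube([2368, 85, 86]);
translate([403, 471, 36]) cube([65, 20, 943]);
translate([576, 471, 36]) cube([65, 20, 943]);
translate([749, 471, 36]) cube([65, 20, 943]);
translate([922, 471, 36]) cube([65, 20, 943]);
translate([1095, 471, 36]) cube([65, 20, 943]);
translate([1268, 471, 36]) cube([65, 20, 943]);
translate([1441, 471, 36]) cube([65, 20, 943]);
translate([1614, 471, 36]) cube([65, 20, 943]);
translate([1787, 471, 36]) cube([65, 20, 943]);
translate([1960, 471, 36]) cube([65, 20, 943]);
translate([2133, 471, 36]) cube([65, 20, 943]);
translate([2306, 471, 36]) cube([65, 20, 943]);
translate([2479, 471, 36]) cube([65, 20, 943]);


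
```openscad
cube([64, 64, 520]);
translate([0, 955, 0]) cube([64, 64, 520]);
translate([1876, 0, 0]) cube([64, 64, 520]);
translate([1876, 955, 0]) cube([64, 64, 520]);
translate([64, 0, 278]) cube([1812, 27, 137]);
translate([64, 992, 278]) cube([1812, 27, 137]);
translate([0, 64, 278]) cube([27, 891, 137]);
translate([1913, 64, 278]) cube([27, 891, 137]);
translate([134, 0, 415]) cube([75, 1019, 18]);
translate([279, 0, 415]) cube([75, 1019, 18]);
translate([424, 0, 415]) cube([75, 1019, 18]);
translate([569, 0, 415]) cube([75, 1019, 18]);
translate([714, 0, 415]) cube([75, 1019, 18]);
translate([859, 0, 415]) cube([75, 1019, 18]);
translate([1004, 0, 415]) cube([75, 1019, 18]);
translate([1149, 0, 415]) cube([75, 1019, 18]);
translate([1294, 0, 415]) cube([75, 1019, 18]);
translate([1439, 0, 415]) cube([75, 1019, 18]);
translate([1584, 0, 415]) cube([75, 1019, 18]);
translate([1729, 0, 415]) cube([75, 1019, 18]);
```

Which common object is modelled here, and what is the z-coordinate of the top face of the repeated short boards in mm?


A bed frame. The slat-top height is 433 mm.

Four posts, four rails, and a row of slats — a bed frame. Slats sit on the rails at z = 278 + 137 = 415; with slat thickness 18, the top is 433 mm.


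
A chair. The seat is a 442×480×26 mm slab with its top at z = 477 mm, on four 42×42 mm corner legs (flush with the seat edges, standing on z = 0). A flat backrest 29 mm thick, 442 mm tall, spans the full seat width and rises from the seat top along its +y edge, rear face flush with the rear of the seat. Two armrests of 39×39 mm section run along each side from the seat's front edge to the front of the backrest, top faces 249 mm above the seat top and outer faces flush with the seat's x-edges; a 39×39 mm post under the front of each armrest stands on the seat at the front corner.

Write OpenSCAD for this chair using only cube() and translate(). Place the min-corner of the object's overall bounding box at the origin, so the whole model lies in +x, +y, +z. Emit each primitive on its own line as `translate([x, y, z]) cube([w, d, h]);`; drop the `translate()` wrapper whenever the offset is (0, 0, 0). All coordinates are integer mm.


// leg_h = 477 - 26 = 451
// arm post h = 249 - 39 = 210
translate([0, 0, 451]) cube([442, 480, 26]);
cube([42, 42, 451]);
translate([400, 0, 0]) cube([42, 42, 451]);
translate([0, 438, 0]) cube([42, 42, 451]);
translate([400, 438, 0]) cube([42, 42, 451]);
translate([0, 451, 477]) cube([442, 29, 442]);
translate([0, 0, 687]) cube([39, 451, 39]);
translate([403, 0, 687]) cube([39, 451, 39]);
translate([0, 0, 477]) cube([39, 39, 210]);
translate([403, 0, 477]) cube([39, 39, 210]);


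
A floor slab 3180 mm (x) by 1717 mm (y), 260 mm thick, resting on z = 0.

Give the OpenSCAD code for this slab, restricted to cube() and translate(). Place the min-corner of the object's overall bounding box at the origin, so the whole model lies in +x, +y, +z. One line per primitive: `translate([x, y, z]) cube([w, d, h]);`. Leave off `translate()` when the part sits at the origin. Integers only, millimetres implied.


cube([3180, 1717, 260]);


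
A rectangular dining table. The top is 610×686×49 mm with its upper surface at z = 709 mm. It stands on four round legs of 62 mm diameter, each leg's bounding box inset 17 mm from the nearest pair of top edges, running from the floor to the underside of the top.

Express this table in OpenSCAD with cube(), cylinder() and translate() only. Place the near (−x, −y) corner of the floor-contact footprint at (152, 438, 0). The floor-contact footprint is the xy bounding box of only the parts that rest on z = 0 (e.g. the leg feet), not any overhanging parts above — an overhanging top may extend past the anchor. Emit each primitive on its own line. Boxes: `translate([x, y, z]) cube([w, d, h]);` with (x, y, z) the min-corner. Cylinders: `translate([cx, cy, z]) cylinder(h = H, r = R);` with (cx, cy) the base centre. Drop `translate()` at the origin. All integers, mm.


// leg_h = 709 - 49 = 660
translate([135, 421, 660]) cube([610, 686, 49]);
translate([183, 469, 0]) cylinder(h = 660, r = 31);
translate([697, 469, 0]) cylinder(h = 660, r = 31);
translate([183, 1059, 0]) cylinder(h = 660, r = 31);
translate([697, 1059, 0]) cylinder(h = 660, r = 31);


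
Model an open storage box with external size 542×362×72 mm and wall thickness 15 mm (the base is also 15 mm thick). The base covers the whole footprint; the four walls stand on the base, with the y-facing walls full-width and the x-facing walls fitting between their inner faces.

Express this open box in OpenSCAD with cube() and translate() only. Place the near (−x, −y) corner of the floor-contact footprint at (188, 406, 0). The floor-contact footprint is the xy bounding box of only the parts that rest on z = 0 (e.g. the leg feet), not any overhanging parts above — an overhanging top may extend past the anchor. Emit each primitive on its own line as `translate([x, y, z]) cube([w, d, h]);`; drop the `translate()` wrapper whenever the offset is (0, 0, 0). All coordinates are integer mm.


translate([188, 406, 0]) cube([542, 362, 15]);
translate([188, 406, 15]) cube([542, 15, 57]);
translate([188, 753, 15]) cube([542, 15, 57]);
translate([188, 421, 15]) cube([15, 332, 57]);
translate([715, 421, 15]) cube([15, 332, 57]);


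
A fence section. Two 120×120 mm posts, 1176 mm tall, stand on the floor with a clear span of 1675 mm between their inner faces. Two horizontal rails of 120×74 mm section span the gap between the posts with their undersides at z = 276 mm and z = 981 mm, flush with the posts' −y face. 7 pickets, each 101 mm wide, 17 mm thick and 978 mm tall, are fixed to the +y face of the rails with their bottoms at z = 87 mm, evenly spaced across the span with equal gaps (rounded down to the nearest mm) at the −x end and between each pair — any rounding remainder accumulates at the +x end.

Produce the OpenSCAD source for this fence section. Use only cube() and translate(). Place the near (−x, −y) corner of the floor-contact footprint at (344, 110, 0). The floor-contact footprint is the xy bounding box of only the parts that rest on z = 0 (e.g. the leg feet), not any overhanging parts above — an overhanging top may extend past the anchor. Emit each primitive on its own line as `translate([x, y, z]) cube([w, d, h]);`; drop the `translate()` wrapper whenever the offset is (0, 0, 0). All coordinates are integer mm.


translate([344, 110, 0]) cube([120, 120, 1176]);
translate([2139, 110, 0]) cube([120, 120, 1176]);
translate([464, 110, 276]) cube([1675, 120, 74]);
translate([464, 110, 981]) cube([1675, 120, 74]);
translate([585, 230, 87]) cube([101, 17, 978]);
translate([807, 230, 87]) cube([101, 17, 978]);
translate([1029, 230, 87]) cube([101, 17, 978]);
translate([1251, 230, 87]) cube([101, 17, 978]);
translate([1473, 230, 87]) cube([101, 17, 978]);
translate([1695, 230, 87]) cube([101, 17, 978]);
translate([1917, 230, 87]) cube([101, 17, 978]);


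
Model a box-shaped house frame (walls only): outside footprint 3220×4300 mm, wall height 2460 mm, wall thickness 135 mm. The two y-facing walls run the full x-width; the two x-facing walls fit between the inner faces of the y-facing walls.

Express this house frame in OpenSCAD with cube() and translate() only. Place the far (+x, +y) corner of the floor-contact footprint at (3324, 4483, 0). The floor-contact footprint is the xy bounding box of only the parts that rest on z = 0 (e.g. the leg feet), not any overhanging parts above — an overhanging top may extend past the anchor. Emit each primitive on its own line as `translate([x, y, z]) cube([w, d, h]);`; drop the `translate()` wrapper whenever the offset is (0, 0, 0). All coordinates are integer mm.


translate([104, 183, 0]) cube([3220, 135, 2460]);
translate([104, 4348, 0]) cube([3220, 135, 2460]);
translate([104, 318, 0]) cube([135, 4030, 2460]);
translate([3189, 318, 0]) cube([135, 4030, 2460]);


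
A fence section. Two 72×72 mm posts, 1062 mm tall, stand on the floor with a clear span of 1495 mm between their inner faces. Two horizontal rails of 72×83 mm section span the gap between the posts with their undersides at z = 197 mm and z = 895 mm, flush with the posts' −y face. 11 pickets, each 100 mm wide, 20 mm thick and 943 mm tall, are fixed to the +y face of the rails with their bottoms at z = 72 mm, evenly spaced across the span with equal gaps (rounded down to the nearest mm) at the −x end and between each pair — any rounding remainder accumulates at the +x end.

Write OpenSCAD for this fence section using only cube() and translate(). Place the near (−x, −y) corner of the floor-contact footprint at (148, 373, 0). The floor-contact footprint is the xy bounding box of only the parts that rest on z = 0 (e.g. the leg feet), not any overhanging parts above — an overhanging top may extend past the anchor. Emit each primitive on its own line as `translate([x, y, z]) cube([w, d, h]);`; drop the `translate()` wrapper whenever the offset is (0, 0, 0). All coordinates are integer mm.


translate([148, 373, 0]) cube([72, 72, 1062]);
translate([1715, 373, 0]) cube([72, 72, 1062]);
translate([220, 373, 197]) cube([1495, 72, 83]);
translate([220, 373, 895]) cube([1495, 72, 83]);
translate([252, 445, 72]) cube([100, 20, 943]);
translate([384, 445, 72]) cube([100, 20, 943]);
translate([516, 445, 72]) cube([100, 20, 943]);
translate([648, 445, 72]) cube([100, 20, 943]);
translate([780, 445, 72]) cube([100, 20, 943]);
translate([912, 445, 72]) cube([100, 20, 943]);
translate([1044, 445, 72]) cube([100, 20, 943]);
translate([1176, 445, 72]) cube([100, 20, 943]);
translate([1308, 445, 72]) cube([100, 20, 943]);
translate([1440, 445, 72]) cube([100, 20, 943]);
translate([1572, 445, 72]) cube([100, 20, 943]);


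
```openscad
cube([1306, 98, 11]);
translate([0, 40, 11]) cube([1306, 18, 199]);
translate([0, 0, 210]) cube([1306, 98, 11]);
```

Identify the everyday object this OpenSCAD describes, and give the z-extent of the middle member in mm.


An I-beam. The web height is 199 mm.

Two wide flanges with a thin centred web — an I-beam. Overall 221 mm minus two 11 mm flanges gives a web of 221 − 2·11 = 199 mm.


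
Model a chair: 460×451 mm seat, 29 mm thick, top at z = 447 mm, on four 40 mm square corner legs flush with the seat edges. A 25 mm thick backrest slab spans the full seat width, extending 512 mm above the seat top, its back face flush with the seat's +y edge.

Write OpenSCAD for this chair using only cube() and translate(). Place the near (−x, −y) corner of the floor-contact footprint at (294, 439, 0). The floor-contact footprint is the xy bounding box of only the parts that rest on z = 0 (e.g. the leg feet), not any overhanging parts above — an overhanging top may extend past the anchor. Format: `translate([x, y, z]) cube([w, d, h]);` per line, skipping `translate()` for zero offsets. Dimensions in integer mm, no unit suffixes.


translate([294, 439, 418]) cube([460, 451, 29]);
translate([294, 439, 0]) cube([40, 40, 418]);
translate([714, 439, 0]) cube([40, 40, 418]);
translate([294, 850, 0]) cube([40, 40, 418]);
translate([714, 850, 0]) cube([40, 40, 418]);
translate([294, 865, 447]) cube([460, 25, 512]);


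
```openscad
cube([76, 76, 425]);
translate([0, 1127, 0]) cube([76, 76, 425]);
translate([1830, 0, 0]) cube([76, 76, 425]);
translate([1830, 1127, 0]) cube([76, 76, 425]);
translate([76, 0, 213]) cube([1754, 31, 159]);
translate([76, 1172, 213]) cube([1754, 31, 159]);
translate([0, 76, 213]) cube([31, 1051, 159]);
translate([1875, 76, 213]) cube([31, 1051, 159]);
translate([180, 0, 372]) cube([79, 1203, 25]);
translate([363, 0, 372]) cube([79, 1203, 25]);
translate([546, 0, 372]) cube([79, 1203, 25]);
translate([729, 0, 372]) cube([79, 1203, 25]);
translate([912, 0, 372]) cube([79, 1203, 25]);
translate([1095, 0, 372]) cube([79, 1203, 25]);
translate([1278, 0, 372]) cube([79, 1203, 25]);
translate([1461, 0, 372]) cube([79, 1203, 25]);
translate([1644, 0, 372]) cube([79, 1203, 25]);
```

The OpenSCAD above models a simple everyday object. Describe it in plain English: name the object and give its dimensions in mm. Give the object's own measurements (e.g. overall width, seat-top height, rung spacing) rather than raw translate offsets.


A bed frame 1906 mm long (x) by 1203 mm wide (y). Four 76×76 mm corner posts, 425 mm tall, at the corners of the footprint. Four rails of 31 mm thickness and 159 mm height run between adjacent posts with their undersides at z = 213 mm, their outer faces flush with the outside of the frame (the two x-running rails run between the posts' inner faces; the two y-running rails run between the posts' inner faces). 9 slats, each 79 mm wide (x) and 25 mm thick, lie across the top of the two x-running rails, running the full 1203 mm width of the frame in y; along x they sit between the end posts with a 104 mm gap after the −x posts and between neighbouring slats, leaving 107 mm before the +x posts.


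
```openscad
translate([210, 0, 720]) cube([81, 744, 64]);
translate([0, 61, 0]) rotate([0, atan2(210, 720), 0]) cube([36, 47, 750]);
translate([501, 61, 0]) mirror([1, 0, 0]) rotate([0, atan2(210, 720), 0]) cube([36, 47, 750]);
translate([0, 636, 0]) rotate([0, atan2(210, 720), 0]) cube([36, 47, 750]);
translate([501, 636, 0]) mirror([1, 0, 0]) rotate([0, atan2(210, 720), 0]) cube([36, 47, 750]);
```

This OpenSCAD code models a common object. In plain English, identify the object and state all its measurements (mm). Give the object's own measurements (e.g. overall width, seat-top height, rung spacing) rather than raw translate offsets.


A sawhorse. A 81×744×64 mm beam (x, y, z) sits on two A-frame leg pairs. Each pair is two raked legs of 36×47 mm section (47 mm along y) splaying symmetrically in x. Each leg rises 720 mm vertically over 210 mm of horizontal reach and is 750 mm long along its own axis. Every leg's outer bottom edge rests on the floor and its outer top edge meets a bottom edge of the beam — the left legs (tilting toward +x) meet the beam's −x bottom edge, the right legs (their mirror images, tilting toward −x) meet its +x bottom edge — so the leg tops tuck under the beam, the beam's underside is 720 mm above the floor, and the feet are 501 mm apart outside-to-outside with the beam centred between them. The two leg pairs are set in 61 mm from either end of the beam.


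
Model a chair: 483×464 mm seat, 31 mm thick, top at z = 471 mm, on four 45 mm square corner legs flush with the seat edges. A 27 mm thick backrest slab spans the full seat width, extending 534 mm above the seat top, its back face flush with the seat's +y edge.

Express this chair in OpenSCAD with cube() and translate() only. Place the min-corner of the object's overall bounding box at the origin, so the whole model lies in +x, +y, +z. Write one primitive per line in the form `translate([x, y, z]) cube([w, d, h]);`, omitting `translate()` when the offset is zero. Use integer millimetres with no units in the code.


translate([0, 0, 440]) cube([483, 464, 31]);
cube([45, 45, 440]);
translate([438, 0, 0]) cube([45, 45, 440]);
translate([0, 419, 0]) cube([45, 45, 440]);
translate([438, 419, 0]) cube([45, 45, 440]);
translate([0, 437, 471]) cube([483, 27, 534]);


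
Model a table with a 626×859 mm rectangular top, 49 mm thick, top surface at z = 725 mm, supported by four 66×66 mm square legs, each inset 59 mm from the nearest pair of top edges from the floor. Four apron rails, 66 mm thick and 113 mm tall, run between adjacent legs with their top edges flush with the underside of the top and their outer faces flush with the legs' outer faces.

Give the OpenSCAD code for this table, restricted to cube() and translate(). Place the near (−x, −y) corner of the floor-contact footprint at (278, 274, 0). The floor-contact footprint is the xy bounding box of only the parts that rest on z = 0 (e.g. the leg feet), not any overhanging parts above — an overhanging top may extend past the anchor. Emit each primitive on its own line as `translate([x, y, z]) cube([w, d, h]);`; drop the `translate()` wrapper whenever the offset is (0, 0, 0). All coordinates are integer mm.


translate([219, 215, 676]) cube([626, 859, 49]);
translate([278, 274, 0]) cube([66, 66, 676]);
translate([720, 274, 0]) cube([66, 66, 676]);
translate([278, 949, 0]) cube([66, 66, 676]);
translate([720, 949, 0]) cube([66, 66, 676]);
translate([344, 274, 563]) cube([376, 66, 113]);
translate([344, 949, 563]) cube([376, 66, 113]);
translate([278, 340, 563]) cube([66, 609, 113]);
translate([720, 340, 563]) cube([66, 609, 113]);


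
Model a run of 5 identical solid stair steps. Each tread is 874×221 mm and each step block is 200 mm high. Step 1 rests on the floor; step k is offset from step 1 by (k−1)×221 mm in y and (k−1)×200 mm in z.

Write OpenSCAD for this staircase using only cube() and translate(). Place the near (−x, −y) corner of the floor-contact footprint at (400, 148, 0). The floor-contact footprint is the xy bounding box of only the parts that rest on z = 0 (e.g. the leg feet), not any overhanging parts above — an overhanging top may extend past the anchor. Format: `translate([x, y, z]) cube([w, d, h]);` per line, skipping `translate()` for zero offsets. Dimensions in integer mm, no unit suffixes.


translate([400, 148, 0]) cube([874, 221, 200]);
translate([400, 369, 200]) cube([874, 221, 200]);
translate([400, 590, 400]) cube([874, 221, 200]);
translate([400, 811, 600]) cube([874, 221, 200]);
translate([400, 1032, 800]) cube([874, 221, 200]);


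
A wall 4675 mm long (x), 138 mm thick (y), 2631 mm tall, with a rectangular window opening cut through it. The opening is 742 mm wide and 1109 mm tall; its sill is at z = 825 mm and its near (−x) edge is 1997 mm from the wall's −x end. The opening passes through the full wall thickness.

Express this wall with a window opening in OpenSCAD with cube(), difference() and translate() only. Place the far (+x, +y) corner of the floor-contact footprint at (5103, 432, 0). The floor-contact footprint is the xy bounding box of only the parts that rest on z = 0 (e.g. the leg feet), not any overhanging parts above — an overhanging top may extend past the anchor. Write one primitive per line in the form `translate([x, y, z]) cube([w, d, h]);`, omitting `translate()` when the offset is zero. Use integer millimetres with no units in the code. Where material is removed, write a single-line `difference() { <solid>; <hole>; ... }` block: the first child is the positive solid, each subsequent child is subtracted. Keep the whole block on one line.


difference() { translate([428, 294, 0]) cube([4675, 138, 2631]); translate([2425, 294, 825]) cube([742, 138, 1109]); }


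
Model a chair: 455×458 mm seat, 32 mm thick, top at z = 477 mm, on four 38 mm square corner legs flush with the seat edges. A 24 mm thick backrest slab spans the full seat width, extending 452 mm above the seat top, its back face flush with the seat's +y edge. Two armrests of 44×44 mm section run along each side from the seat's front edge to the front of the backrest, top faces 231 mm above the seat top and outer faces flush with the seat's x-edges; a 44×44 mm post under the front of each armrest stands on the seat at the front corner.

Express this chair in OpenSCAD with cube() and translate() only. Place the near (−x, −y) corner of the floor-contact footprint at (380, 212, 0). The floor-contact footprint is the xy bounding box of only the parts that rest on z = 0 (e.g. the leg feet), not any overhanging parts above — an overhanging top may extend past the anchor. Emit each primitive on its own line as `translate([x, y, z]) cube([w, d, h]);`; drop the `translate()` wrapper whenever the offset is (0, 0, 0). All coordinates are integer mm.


translate([380, 212, 445]) cube([455, 458, 32]);
translate([380, 212, 0]) cube([38, 38, 445]);
translate([797, 212, 0]) cube([38, 38, 445]);
translate([380, 632, 0]) cube([38, 38, 445]);
translate([797, 632, 0]) cube([38, 38, 445]);
translate([380, 646, 477]) cube([455, 24, 452]);
translate([380, 212, 664]) cube([44, 434, 44]);
translate([791, 212, 664]) cube([44, 434, 44]);
translate([380, 212, 477]) cube([44, 44, 187]);
translate([791, 212, 477]) cube([44, 44, 187]);


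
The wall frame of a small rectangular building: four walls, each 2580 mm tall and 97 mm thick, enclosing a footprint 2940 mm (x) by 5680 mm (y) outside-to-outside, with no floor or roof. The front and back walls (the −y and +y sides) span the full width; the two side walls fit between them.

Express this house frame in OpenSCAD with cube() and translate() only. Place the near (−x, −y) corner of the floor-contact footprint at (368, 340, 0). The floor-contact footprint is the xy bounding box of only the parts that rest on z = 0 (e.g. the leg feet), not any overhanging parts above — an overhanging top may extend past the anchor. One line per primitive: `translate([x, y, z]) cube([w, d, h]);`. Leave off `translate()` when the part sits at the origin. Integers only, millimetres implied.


translate([368, 340, 0]) cube([2940, 97, 2580]);
translate([368, 5923, 0]) cube([2940, 97, 2580]);
translate([368, 437, 0]) cube([97, 5486, 2580]);
translate([3211, 437, 0]) cube([97, 5486, 2580]);


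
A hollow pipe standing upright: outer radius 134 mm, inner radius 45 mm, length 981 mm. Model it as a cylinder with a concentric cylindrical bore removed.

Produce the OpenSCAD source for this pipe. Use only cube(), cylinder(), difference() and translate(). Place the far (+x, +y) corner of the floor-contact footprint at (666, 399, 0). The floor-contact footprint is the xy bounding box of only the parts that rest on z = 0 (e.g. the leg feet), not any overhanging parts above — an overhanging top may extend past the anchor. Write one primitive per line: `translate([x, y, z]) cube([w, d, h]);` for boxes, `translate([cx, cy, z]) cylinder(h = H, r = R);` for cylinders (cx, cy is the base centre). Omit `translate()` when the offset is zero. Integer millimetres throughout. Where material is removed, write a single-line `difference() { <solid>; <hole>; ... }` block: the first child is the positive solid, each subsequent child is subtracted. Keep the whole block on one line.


difference() { translate([532, 265, 0]) cylinder(h = 981, r = 134); translate([532, 265, 0]) cylinder(h = 981, r = 45); }


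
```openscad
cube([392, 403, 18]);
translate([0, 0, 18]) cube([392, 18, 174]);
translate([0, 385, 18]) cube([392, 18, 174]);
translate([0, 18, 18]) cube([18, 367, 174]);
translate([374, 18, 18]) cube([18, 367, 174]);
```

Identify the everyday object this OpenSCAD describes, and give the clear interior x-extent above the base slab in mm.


An open box. The internal width is 356 mm.

A 392×403 base slab with four walls standing on it — an open box. The base is 392 mm wide and the walls are 18 mm thick, so the internal width is 392 − 2 × 18 = 356 mm.


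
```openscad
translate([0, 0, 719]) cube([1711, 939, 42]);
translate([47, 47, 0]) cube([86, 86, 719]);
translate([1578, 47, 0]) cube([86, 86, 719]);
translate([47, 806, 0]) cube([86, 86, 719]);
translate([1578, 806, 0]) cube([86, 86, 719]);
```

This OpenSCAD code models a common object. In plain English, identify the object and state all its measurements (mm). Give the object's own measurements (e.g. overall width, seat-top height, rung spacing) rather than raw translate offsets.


A rectangular dining table. The top is 1711×939×42 mm with its upper surface at z = 761 mm. It stands on four 86×86 mm square legs, each inset 47 mm from the nearest pair of top edges, running from the floor to the underside of the top.


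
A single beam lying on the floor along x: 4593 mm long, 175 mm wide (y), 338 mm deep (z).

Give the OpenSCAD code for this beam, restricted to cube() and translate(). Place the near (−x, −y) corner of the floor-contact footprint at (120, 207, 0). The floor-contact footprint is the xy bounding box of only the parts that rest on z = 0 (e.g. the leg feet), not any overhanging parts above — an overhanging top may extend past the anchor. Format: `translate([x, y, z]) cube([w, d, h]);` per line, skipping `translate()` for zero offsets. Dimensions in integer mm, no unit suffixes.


translate([120, 207, 0]) cube([4593, 175, 338]);


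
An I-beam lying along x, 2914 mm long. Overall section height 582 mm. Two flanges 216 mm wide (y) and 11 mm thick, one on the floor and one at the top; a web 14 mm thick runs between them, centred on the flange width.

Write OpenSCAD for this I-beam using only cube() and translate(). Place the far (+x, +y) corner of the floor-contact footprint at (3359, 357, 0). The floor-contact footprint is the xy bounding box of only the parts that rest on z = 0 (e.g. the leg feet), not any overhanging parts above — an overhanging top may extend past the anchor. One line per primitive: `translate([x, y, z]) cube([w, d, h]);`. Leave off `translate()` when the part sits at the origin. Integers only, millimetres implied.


translate([445, 141, 0]) cube([2914, 216, 11]);
translate([445, 242, 11]) cube([2914, 14, 560]);
translate([445, 141, 571]) cube([2914, 216, 11]);
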